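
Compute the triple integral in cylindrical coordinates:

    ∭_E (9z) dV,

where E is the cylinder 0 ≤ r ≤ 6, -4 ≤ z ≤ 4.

In cylindrical coordinates, x = r cos(θ), y = r sin(θ), z = z, and dV = r dr dθ dz.

The integrand becomes 9z, so

    ∭_E (9z) dV = ∫_{0}^{2π} ∫_{0}^{6} ∫_{-4}^{4} (9z) · r dz dr dθ.

Inner (z): 0.
Middle (r from 0 to 6): 0.
Outer (θ): 0.

Therefore the triple integral equals 0.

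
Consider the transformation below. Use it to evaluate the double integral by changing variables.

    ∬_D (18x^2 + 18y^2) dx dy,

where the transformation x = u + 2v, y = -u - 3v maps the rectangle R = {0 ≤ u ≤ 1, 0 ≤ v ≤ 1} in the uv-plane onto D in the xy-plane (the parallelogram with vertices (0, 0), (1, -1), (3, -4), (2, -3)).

Compute the Jacobian determinant of (x, y) with respect to (u, v):

    ∂(x,y)/∂(u,v) = | 1  2 | = (1)(-3) - (2)(-1) = -1.
                   | -1  -3 |

Its absolute value is |J| = 1 (the area scaling factor).

Substituting x = u + 2v, y = -u - 3v into the integrand,

    18x^2 + 18y^2 → 36u^2 + 180u v + 234v^2,

so the integral becomes

    ∬_R (36u^2 + 180u v + 234v^2) · |J| du dv = ∫_0^1 ∫_0^1 (36u^2 + 180u v + 234v^2) dv du.

Inner (v): 36u^2 + 90u + 78.
Outer (u): 135.

Therefore ∬_D (18x^2 + 18y^2) dx dy = 135.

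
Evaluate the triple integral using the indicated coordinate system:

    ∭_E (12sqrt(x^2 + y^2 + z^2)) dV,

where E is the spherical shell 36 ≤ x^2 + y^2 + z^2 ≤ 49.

In spherical coordinates, x = ρ sin(φ) cos(θ), y = ρ sin(φ) sin(θ), z = ρ cos(φ), and dV = ρ^2 sin(φ) dρ dφ dθ.

The integrand becomes 12ρ, so

    ∭_E (12sqrt(x^2 + y^2 + z^2)) dV = ∫_{0}^{2π} ∫_{0}^{π} ∫_{6}^{7} (12ρ) · ρ^2 sin(φ) dρ dφ dθ.

Inner (ρ): 3315sin(φ).
Middle (φ): 6630.
Outer (θ): 13260π.

Therefore the triple integral equals 13260π.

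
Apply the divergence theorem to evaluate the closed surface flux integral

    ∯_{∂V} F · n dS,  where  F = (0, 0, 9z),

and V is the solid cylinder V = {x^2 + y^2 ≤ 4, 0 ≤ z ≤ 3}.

By the divergence theorem,

    ∯_{∂V} F · n dS = ∭_V (∇ · F) dV.

Compute the divergence:
    ∇ · F = ∂F_x/∂x + ∂F_y/∂y + ∂F_z/∂z = 0 + 0 + 9 = 9.

In cylindrical coordinates, x = r cos(θ), y = r sin(θ), z = z, dV = r dr dθ dz, with 0 ≤ r ≤ 2, 0 ≤ θ ≤ 2π, 0 ≤ z ≤ 3.

The integrand, after substitution and multiplying by the volume element, becomes (9) · r, so

    ∭_V (∇·F) dV = ∫_0^{2π} ∫_0^{2} ∫_0^{3} (9) · r dz dr dθ.

Inner (z from 0 to 3): 27r.
Middle (r from 0 to 2): 54.
Outer (θ from 0 to 2π): 108π.

Therefore ∯_{∂V} F · n dS = 108π.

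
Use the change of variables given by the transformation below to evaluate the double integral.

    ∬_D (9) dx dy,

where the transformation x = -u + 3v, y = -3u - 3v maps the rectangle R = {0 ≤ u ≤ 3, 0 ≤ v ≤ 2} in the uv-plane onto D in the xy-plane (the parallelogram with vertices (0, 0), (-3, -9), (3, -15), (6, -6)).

Compute the Jacobian determinant of (x, y) with respect to (u, v):

    ∂(x,y)/∂(u,v) = | -1  3 | = (-1)(-3) - (3)(-3) = 12.
                   | -3  -3 |

Its absolute value is |J| = 12 (the area scaling factor).

Substituting x = -u + 3v, y = -3u - 3v into the integrand,

    9 → 9,

so the integral becomes

    ∬_R (9) · |J| du dv = ∫_0^3 ∫_0^2 (108) dv du.

Inner (v): 216.
Outer (u): 648.

Therefore ∬_D (9) dx dy = 648.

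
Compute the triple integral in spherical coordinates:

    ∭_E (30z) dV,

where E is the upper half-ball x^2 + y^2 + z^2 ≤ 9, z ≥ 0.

In spherical coordinates, x = ρ sin(φ) cos(θ), y = ρ sin(φ) sin(θ), z = ρ cos(φ), and dV = ρ^2 sin(φ) dρ dφ dθ.

The integrand becomes 30ρ cos(φ), so

    ∭_E (30z) dV = ∫_{0}^{2π} ∫_{0}^{π/2} ∫_{0}^{3} (30ρ cos(φ)) · ρ^2 sin(φ) dρ dφ dθ.

Inner (ρ): 1215sin(2φ)/4.
Middle (φ): 1215/4.
Outer (θ): 1215π/2.

Therefore the triple integral equals 1215π/2.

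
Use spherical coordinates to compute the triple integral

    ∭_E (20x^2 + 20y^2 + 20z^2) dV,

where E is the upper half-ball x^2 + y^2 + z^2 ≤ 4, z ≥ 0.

In spherical coordinates, x = ρ sin(φ) cos(θ), y = ρ sin(φ) sin(θ), z = ρ cos(φ), and dV = ρ^2 sin(φ) dρ dφ dθ.

The integrand becomes 20ρ^2, so

    ∭_E (20x^2 + 20y^2 + 20z^2) dV = ∫_{0}^{2π} ∫_{0}^{π/2} ∫_{0}^{2} (20ρ^2) · ρ^2 sin(φ) dρ dφ dθ.

Inner (ρ): 128sin(φ).
Middle (φ): 128.
Outer (θ): 256π.

Therefore the triple integral equals 256π.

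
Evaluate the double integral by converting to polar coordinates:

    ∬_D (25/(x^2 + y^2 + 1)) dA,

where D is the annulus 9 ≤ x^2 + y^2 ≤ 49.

The region D is 3 ≤ r ≤ 7, 0 ≤ θ ≤ 2π in polar coordinates, where x = r cos(θ), y = r sin(θ), and dA = r dr dθ.

Under the substitution, the integrand becomes 25/(r^2 + 1), so

    ∬_D (25/(x^2 + y^2 + 1)) dA = ∫_{0}^{2π} ∫_{3}^{7} (25/(r^2 + 1)) · r dr dθ.

Inner integral (in r): ∫_{3}^{7} (25/(r^2 + 1)) · r dr = 25log(5)/2.

Outer integral (in θ): ∫_{0}^{2π} (25log(5)/2) dθ = 25π log(5).

Therefore ∬_D (25/(x^2 + y^2 + 1)) dA = 25π log(5).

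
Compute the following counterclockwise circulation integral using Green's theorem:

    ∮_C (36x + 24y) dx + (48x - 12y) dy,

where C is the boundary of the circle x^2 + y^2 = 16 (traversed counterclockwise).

Green's theorem converts the closed line integral into a double integral over the enclosed region D:

    ∮_C P dx + Q dy = ∬_D (∂Q/∂x - ∂P/∂y) dA.

Here P = 36x + 24y, Q = 48x - 12y, so

    ∂Q/∂x = 48,    ∂P/∂y = 24,
    ∂Q/∂x - ∂P/∂y = 24.

D is the region x^2 + y^2 ≤ 16. Evaluating the double integral:

In polar coordinates (x = r cos θ, y = r sin θ, dA = r dr dθ) the integrand becomes 24, so

    ∬_D (24) dA = ∫_0^{2π} ∫_0^{4} (24) · r dr dθ.

Inner (r from 0 to 4): 192.
Outer (θ from 0 to 2π): 384π.

Therefore ∮_C P dx + Q dy = 384π.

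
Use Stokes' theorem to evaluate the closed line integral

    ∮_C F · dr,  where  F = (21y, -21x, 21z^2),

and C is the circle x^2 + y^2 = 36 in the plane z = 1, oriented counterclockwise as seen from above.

Let S be the flat disk x^2 + y^2 ≤ 36 in the plane z = 1, with upward unit normal n̂ = ẑ. By Stokes' theorem,

    ∮_C F · dr = ∬_S (∇ × F) · n̂ dS = ∬_D (curl F)_z dA,

where D is the disk x^2 + y^2 ≤ 36.

Compute the curl of F = (21y, -21x, 21z^2):
    (∇ × F)_x = ∂F_z/∂y - ∂F_y/∂z = 0,
    (∇ × F)_y = ∂F_x/∂z - ∂F_z/∂x = 0,
    (∇ × F)_z = ∂F_y/∂x - ∂F_x/∂y = -42.

On z = 1, (curl F)_z = -42.

Convert to polar (x = r cos θ, y = r sin θ, dA = r dr dθ); the integrand becomes -42, so

    ∬_D (curl F)_z dA = ∫_0^{2π} ∫_0^{6} (-42) · r dr dθ.

Inner (r from 0 to 6): -756.
Outer (θ from 0 to 2π): -1512π.

Therefore ∮_C F · dr = -1512π.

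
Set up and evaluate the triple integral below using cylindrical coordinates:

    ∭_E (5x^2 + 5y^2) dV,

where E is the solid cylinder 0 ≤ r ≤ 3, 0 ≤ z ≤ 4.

In cylindrical coordinates, x = r cos(θ), y = r sin(θ), z = z, and dV = r dr dθ dz.

The integrand becomes 5r^2, so

    ∭_E (5x^2 + 5y^2) dV = ∫_{0}^{2π} ∫_{0}^{3} ∫_{0}^{4} (5r^2) · r dz dr dθ.

Inner (z): 20r^3.
Middle (r from 0 to 3): 405.
Outer (θ): 810π.

Therefore the triple integral equals 810π.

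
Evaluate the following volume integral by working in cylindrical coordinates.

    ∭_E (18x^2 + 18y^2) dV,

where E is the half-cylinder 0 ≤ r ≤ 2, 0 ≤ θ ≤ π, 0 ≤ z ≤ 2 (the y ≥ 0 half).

In cylindrical coordinates, x = r cos(θ), y = r sin(θ), z = z, and dV = r dr dθ dz.

The integrand becomes 18r^2, so

    ∭_E (18x^2 + 18y^2) dV = ∫_{0}^{π} ∫_{0}^{2} ∫_{0}^{2} (18r^2) · r dz dr dθ.

Inner (z): 36r^3.
Middle (r from 0 to 2): 144.
Outer (θ): 144π.

Therefore the triple integral equals 144π.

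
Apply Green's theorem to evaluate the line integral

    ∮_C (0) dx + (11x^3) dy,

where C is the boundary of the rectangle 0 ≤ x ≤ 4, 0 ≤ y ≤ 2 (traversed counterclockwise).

Green's theorem converts the closed line integral into a double integral over the enclosed region D:

    ∮_C P dx + Q dy = ∬_D (∂Q/∂x - ∂P/∂y) dA.

Here P = 0, Q = 11x^3, so

    ∂Q/∂x = 33x^2,    ∂P/∂y = 0,
    ∂Q/∂x - ∂P/∂y = 33x^2.

D is the region 0 ≤ x ≤ 4, 0 ≤ y ≤ 2. Evaluating the double integral:

    ∬_D (33x^2) dA = ∫_0^{4} ∫_0^{2} (33x^2) dy dx.

Inner (y from 0 to 2): 66x^2.
Outer (x from 0 to 4): 1408.

Therefore ∮_C P dx + Q dy = 1408.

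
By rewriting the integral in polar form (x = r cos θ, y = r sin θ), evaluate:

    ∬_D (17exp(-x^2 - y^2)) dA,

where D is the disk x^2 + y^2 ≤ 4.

The region D is 0 ≤ r ≤ 2, 0 ≤ θ ≤ 2π in polar coordinates, where x = r cos(θ), y = r sin(θ), and dA = r dr dθ.

Under the substitution, the integrand becomes 17exp(-r^2), so

    ∬_D (17exp(-x^2 - y^2)) dA = ∫_{0}^{2π} ∫_{0}^{2} (17exp(-r^2)) · r dr dθ.

Inner integral (in r): ∫_{0}^{2} (17exp(-r^2)) · r dr = 17/2 - 17exp(-4)/2.

Outer integral (in θ): ∫_{0}^{2π} (17/2 - 17exp(-4)/2) dθ = -17π exp(-4) + 17π.

Therefore ∬_D (17exp(-x^2 - y^2)) dA = -17π exp(-4) + 17π.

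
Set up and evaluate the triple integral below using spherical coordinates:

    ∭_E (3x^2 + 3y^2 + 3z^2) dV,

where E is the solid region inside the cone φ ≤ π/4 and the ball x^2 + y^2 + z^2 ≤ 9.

In spherical coordinates, x = ρ sin(φ) cos(θ), y = ρ sin(φ) sin(θ), z = ρ cos(φ), and dV = ρ^2 sin(φ) dρ dφ dθ.

The integrand becomes 3ρ^2, so

    ∭_E (3x^2 + 3y^2 + 3z^2) dV = ∫_{0}^{2π} ∫_{0}^{π/4} ∫_{0}^{3} (3ρ^2) · ρ^2 sin(φ) dρ dφ dθ.

Inner (ρ): 729sin(φ)/5.
Middle (φ): 729/5 - 729sqrt(2)/10.
Outer (θ): 729π (2 - sqrt(2))/5.

Therefore the triple integral equals 729π (2 - sqrt(2))/5.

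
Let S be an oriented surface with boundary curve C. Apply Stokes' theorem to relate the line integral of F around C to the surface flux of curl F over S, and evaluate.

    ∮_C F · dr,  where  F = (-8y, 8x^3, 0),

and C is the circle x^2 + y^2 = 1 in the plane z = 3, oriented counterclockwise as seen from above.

Let S be the flat disk x^2 + y^2 ≤ 1 in the plane z = 3, with upward unit normal n̂ = ẑ. By Stokes' theorem,

    ∮_C F · dr = ∬_S (∇ × F) · n̂ dS = ∬_D (curl F)_z dA,

where D is the disk x^2 + y^2 ≤ 1.

Compute the curl of F = (-8y, 8x^3, 0):
    (∇ × F)_x = ∂F_z/∂y - ∂F_y/∂z = 0,
    (∇ × F)_y = ∂F_x/∂z - ∂F_z/∂x = 0,
    (∇ × F)_z = ∂F_y/∂x - ∂F_x/∂y = 24x^2 + 8.

On z = 3, (curl F)_z = 24x^2 + 8.

Convert to polar (x = r cos θ, y = r sin θ, dA = r dr dθ); the integrand becomes 24r^2cos(θ)^2 + 8, so

    ∬_D (curl F)_z dA = ∫_0^{2π} ∫_0^{1} (24r^2cos(θ)^2 + 8) · r dr dθ.

Inner (r from 0 to 1): 6cos(θ)^2 + 4.
Outer (θ from 0 to 2π): 14π.

Therefore ∮_C F · dr = 14π.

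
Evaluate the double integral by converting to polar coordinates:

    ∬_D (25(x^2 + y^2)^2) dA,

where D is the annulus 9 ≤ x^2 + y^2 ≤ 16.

The region D is 3 ≤ r ≤ 4, 0 ≤ θ ≤ 2π in polar coordinates, where x = r cos(θ), y = r sin(θ), and dA = r dr dθ.

Under the substitution, the integrand becomes 25r^4, so

    ∬_D (25(x^2 + y^2)^2) dA = ∫_{0}^{2π} ∫_{3}^{4} (25r^4) · r dr dθ.

Inner integral (in r): ∫_{3}^{4} (25r^4) · r dr = 84175/6.

Outer integral (in θ): ∫_{0}^{2π} (84175/6) dθ = 84175π/3.

Therefore ∬_D (25(x^2 + y^2)^2) dA = 84175π/3.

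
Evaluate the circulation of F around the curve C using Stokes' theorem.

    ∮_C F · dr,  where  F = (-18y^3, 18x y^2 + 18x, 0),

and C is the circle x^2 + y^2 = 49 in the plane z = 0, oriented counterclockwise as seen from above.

Let S be the flat disk x^2 + y^2 ≤ 49 in the plane z = 0, with upward unit normal n̂ = ẑ. By Stokes' theorem,

    ∮_C F · dr = ∬_S (∇ × F) · n̂ dS = ∬_D (curl F)_z dA,

where D is the disk x^2 + y^2 ≤ 49.

Compute the curl of F = (-18y^3, 18x y^2 + 18x, 0):
    (∇ × F)_x = ∂F_z/∂y - ∂F_y/∂z = 0,
    (∇ × F)_y = ∂F_x/∂z - ∂F_z/∂x = 0,
    (∇ × F)_z = ∂F_y/∂x - ∂F_x/∂y = 72y^2 + 18.

On z = 0, (curl F)_z = 72y^2 + 18.

Convert to polar (x = r cos θ, y = r sin θ, dA = r dr dθ); the integrand becomes 72r^2sin(θ)^2 + 18, so

    ∬_D (curl F)_z dA = ∫_0^{2π} ∫_0^{7} (72r^2sin(θ)^2 + 18) · r dr dθ.

Inner (r from 0 to 7): 43218sin(θ)^2 + 441.
Outer (θ from 0 to 2π): 44100π.

Therefore ∮_C F · dr = 44100π.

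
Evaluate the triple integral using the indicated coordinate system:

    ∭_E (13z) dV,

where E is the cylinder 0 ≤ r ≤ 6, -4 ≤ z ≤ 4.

In cylindrical coordinates, x = r cos(θ), y = r sin(θ), z = z, and dV = r dr dθ dz.

The integrand becomes 13z, so

    ∭_E (13z) dV = ∫_{0}^{2π} ∫_{0}^{6} ∫_{-4}^{4} (13z) · r dz dr dθ.

Inner (z): 0.
Middle (r from 0 to 6): 0.
Outer (θ): 0.

Therefore the triple integral equals 0.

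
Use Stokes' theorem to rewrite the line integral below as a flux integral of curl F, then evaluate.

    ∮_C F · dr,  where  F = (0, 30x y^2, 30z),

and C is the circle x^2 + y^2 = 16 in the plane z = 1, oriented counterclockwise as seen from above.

Let S be the flat disk x^2 + y^2 ≤ 16 in the plane z = 1, with upward unit normal n̂ = ẑ. By Stokes' theorem,

    ∮_C F · dr = ∬_S (∇ × F) · n̂ dS = ∬_D (curl F)_z dA,

where D is the disk x^2 + y^2 ≤ 16.

Compute the curl of F = (0, 30x y^2, 30z):
    (∇ × F)_x = ∂F_z/∂y - ∂F_y/∂z = 0,
    (∇ × F)_y = ∂F_x/∂z - ∂F_z/∂x = 0,
    (∇ × F)_z = ∂F_y/∂x - ∂F_x/∂y = 30y^2.

On z = 1, (curl F)_z = 30y^2.

Convert to polar (x = r cos θ, y = r sin θ, dA = r dr dθ); the integrand becomes 30r^2sin(θ)^2, so

    ∬_D (curl F)_z dA = ∫_0^{2π} ∫_0^{4} (30r^2sin(θ)^2) · r dr dθ.

Inner (r from 0 to 4): 1920sin(θ)^2.
Outer (θ from 0 to 2π): 1920π.

Therefore ∮_C F · dr = 1920π.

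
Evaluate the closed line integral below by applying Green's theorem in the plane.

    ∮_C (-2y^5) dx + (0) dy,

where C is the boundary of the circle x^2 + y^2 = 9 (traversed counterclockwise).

Green's theorem converts the closed line integral into a double integral over the enclosed region D:

    ∮_C P dx + Q dy = ∬_D (∂Q/∂x - ∂P/∂y) dA.

Here P = -2y^5, Q = 0, so

    ∂Q/∂x = 0,    ∂P/∂y = -10y^4,
    ∂Q/∂x - ∂P/∂y = 10y^4.

D is the region x^2 + y^2 ≤ 9. Evaluating the double integral:

In polar coordinates (x = r cos θ, y = r sin θ, dA = r dr dθ) the integrand becomes 10r^4sin(θ)^4, so

    ∬_D (10y^4) dA = ∫_0^{2π} ∫_0^{3} (10r^4sin(θ)^4) · r dr dθ.

Inner (r from 0 to 3): 1215sin(θ)^4.
Outer (θ from 0 to 2π): 3645π/4.

Therefore ∮_C P dx + Q dy = 3645π/4.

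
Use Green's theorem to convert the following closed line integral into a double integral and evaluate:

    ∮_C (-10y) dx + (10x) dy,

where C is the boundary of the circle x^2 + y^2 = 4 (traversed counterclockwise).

Green's theorem converts the closed line integral into a double integral over the enclosed region D:

    ∮_C P dx + Q dy = ∬_D (∂Q/∂x - ∂P/∂y) dA.

Here P = -10y, Q = 10x, so

    ∂Q/∂x = 10,    ∂P/∂y = -10,
    ∂Q/∂x - ∂P/∂y = 20.

D is the region x^2 + y^2 ≤ 4. Evaluating the double integral:

In polar coordinates (x = r cos θ, y = r sin θ, dA = r dr dθ) the integrand becomes 20, so

    ∬_D (20) dA = ∫_0^{2π} ∫_0^{2} (20) · r dr dθ.

Inner (r from 0 to 2): 40.
Outer (θ from 0 to 2π): 80π.

Therefore ∮_C P dx + Q dy = 80π.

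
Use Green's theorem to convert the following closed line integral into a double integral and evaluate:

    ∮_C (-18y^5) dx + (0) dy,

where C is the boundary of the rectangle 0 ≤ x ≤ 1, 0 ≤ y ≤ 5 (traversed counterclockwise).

Green's theorem converts the closed line integral into a double integral over the enclosed region D:

    ∮_C P dx + Q dy = ∬_D (∂Q/∂x - ∂P/∂y) dA.

Here P = -18y^5, Q = 0, so

    ∂Q/∂x = 0,    ∂P/∂y = -90y^4,
    ∂Q/∂x - ∂P/∂y = 90y^4.

D is the region 0 ≤ x ≤ 1, 0 ≤ y ≤ 5. Evaluating the double integral:

    ∬_D (90y^4) dA = ∫_0^{1} ∫_0^{5} (90y^4) dy dx.

Inner (y from 0 to 5): 56250.
Outer (x from 0 to 1): 56250.

Therefore ∮_C P dx + Q dy = 56250.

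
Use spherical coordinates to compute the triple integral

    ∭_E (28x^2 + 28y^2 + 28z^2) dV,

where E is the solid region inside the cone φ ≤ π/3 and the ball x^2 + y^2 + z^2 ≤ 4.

In spherical coordinates, x = ρ sin(φ) cos(θ), y = ρ sin(φ) sin(θ), z = ρ cos(φ), and dV = ρ^2 sin(φ) dρ dφ dθ.

The integrand becomes 28ρ^2, so

    ∭_E (28x^2 + 28y^2 + 28z^2) dV = ∫_{0}^{2π} ∫_{0}^{π/3} ∫_{0}^{2} (28ρ^2) · ρ^2 sin(φ) dρ dφ dθ.

Inner (ρ): 896sin(φ)/5.
Middle (φ): 448/5.
Outer (θ): 896π/5.

Therefore the triple integral equals 896π/5.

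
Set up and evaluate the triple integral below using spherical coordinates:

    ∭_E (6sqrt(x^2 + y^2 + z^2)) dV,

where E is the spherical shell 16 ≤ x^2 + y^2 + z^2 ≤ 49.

In spherical coordinates, x = ρ sin(φ) cos(θ), y = ρ sin(φ) sin(θ), z = ρ cos(φ), and dV = ρ^2 sin(φ) dρ dφ dθ.

The integrand becomes 6ρ, so

    ∭_E (6sqrt(x^2 + y^2 + z^2)) dV = ∫_{0}^{2π} ∫_{0}^{π} ∫_{4}^{7} (6ρ) · ρ^2 sin(φ) dρ dφ dθ.

Inner (ρ): 6435sin(φ)/2.
Middle (φ): 6435.
Outer (θ): 12870π.

Therefore the triple integral equals 12870π.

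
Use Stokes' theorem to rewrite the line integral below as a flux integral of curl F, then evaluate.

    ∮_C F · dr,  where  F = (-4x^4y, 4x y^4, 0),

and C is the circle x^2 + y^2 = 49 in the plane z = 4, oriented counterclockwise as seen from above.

Let S be the flat disk x^2 + y^2 ≤ 49 in the plane z = 4, with upward unit normal n̂ = ẑ. By Stokes' theorem,

    ∮_C F · dr = ∬_S (∇ × F) · n̂ dS = ∬_D (curl F)_z dA,

where D is the disk x^2 + y^2 ≤ 49.

Compute the curl of F = (-4x^4y, 4x y^4, 0):
    (∇ × F)_x = ∂F_z/∂y - ∂F_y/∂z = 0,
    (∇ × F)_y = ∂F_x/∂z - ∂F_z/∂x = 0,
    (∇ × F)_z = ∂F_y/∂x - ∂F_x/∂y = 4x^4 + 4y^4.

On z = 4, (curl F)_z = 4x^4 + 4y^4.

Convert to polar (x = r cos θ, y = r sin θ, dA = r dr dθ); the integrand becomes 4r^4(sin(θ)^4 + cos(θ)^4), so

    ∬_D (curl F)_z dA = ∫_0^{2π} ∫_0^{7} (4r^4(sin(θ)^4 + cos(θ)^4)) · r dr dθ.

Inner (r from 0 to 7): 235298sin(θ)^4/3 + 235298cos(θ)^4/3.
Outer (θ from 0 to 2π): 117649π.

Therefore ∮_C F · dr = 117649π.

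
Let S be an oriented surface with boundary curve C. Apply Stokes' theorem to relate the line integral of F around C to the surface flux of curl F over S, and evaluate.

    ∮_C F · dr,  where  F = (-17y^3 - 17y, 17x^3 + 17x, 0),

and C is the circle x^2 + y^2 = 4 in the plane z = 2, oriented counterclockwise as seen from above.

Let S be the flat disk x^2 + y^2 ≤ 4 in the plane z = 2, with upward unit normal n̂ = ẑ. By Stokes' theorem,

    ∮_C F · dr = ∬_S (∇ × F) · n̂ dS = ∬_D (curl F)_z dA,

where D is the disk x^2 + y^2 ≤ 4.

Compute the curl of F = (-17y^3 - 17y, 17x^3 + 17x, 0):
    (∇ × F)_x = ∂F_z/∂y - ∂F_y/∂z = 0,
    (∇ × F)_y = ∂F_x/∂z - ∂F_z/∂x = 0,
    (∇ × F)_z = ∂F_y/∂x - ∂F_x/∂y = 51x^2 + 51y^2 + 34.

On z = 2, (curl F)_z = 51x^2 + 51y^2 + 34.

Convert to polar (x = r cos θ, y = r sin θ, dA = r dr dθ); the integrand becomes 51r^2 + 34, so

    ∬_D (curl F)_z dA = ∫_0^{2π} ∫_0^{2} (51r^2 + 34) · r dr dθ.

Inner (r from 0 to 2): 272.
Outer (θ from 0 to 2π): 544π.

Therefore ∮_C F · dr = 544π.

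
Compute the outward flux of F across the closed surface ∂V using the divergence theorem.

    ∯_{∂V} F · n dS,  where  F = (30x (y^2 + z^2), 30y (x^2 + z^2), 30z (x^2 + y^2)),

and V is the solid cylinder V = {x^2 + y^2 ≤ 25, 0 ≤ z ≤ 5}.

By the divergence theorem,

    ∯_{∂V} F · n dS = ∭_V (∇ · F) dV.

Compute the divergence:
    ∇ · F = ∂F_x/∂x + ∂F_y/∂y + ∂F_z/∂z = 30y^2 + 30z^2 + 30x^2 + 30z^2 + 30x^2 + 30y^2 = 60x^2 + 60y^2 + 60z^2.

In cylindrical coordinates, x = r cos(θ), y = r sin(θ), z = z, dV = r dr dθ dz, with 0 ≤ r ≤ 5, 0 ≤ θ ≤ 2π, 0 ≤ z ≤ 5.

The integrand, after substitution and multiplying by the volume element, becomes (60r^2 + 60z^2) · r, so

    ∭_V (∇·F) dV = ∫_0^{2π} ∫_0^{5} ∫_0^{5} (60r^2 + 60z^2) · r dz dr dθ.

Inner (z from 0 to 5): 300r^3 + 2500r.
Middle (r from 0 to 5): 78125.
Outer (θ from 0 to 2π): 156250π.

Therefore ∯_{∂V} F · n dS = 156250π.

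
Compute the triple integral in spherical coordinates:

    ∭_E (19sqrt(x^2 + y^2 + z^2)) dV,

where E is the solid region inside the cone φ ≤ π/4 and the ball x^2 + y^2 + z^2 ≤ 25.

In spherical coordinates, x = ρ sin(φ) cos(θ), y = ρ sin(φ) sin(θ), z = ρ cos(φ), and dV = ρ^2 sin(φ) dρ dφ dθ.

The integrand becomes 19ρ, so

    ∭_E (19sqrt(x^2 + y^2 + z^2)) dV = ∫_{0}^{2π} ∫_{0}^{π/4} ∫_{0}^{5} (19ρ) · ρ^2 sin(φ) dρ dφ dθ.

Inner (ρ): 11875sin(φ)/4.
Middle (φ): 11875/4 - 11875sqrt(2)/8.
Outer (θ): 11875π (2 - sqrt(2))/4.

Therefore the triple integral equals 11875π (2 - sqrt(2))/4.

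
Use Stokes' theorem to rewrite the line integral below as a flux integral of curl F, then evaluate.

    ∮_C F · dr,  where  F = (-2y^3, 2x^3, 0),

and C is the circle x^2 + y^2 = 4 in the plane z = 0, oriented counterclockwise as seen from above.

Let S be the flat disk x^2 + y^2 ≤ 4 in the plane z = 0, with upward unit normal n̂ = ẑ. By Stokes' theorem,

    ∮_C F · dr = ∬_S (∇ × F) · n̂ dS = ∬_D (curl F)_z dA,

where D is the disk x^2 + y^2 ≤ 4.

Compute the curl of F = (-2y^3, 2x^3, 0):
    (∇ × F)_x = ∂F_z/∂y - ∂F_y/∂z = 0,
    (∇ × F)_y = ∂F_x/∂z - ∂F_z/∂x = 0,
    (∇ × F)_z = ∂F_y/∂x - ∂F_x/∂y = 6x^2 + 6y^2.

On z = 0, (curl F)_z = 6x^2 + 6y^2.

Convert to polar (x = r cos θ, y = r sin θ, dA = r dr dθ); the integrand becomes 6r^2, so

    ∬_D (curl F)_z dA = ∫_0^{2π} ∫_0^{2} (6r^2) · r dr dθ.

Inner (r from 0 to 2): 24.
Outer (θ from 0 to 2π): 48π.

Therefore ∮_C F · dr = 48π.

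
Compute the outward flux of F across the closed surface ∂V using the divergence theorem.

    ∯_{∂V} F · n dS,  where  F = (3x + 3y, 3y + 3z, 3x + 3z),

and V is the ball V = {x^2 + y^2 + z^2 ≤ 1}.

By the divergence theorem,

    ∯_{∂V} F · n dS = ∭_V (∇ · F) dV.

Compute the divergence:
    ∇ · F = ∂F_x/∂x + ∂F_y/∂y + ∂F_z/∂z = 3 + 3 + 3 = 9.

In spherical coordinates, x = ρ sin(φ) cos(θ), y = ρ sin(φ) sin(θ), z = ρ cos(φ), dV = ρ^2 sin(φ) dρ dφ dθ, with 0 ≤ ρ ≤ 1, 0 ≤ φ ≤ π, 0 ≤ θ ≤ 2π.

The integrand, after substitution and multiplying by the volume element, becomes (9) · ρ^2 sin(φ), so

    ∭_V (∇·F) dV = ∫_0^{2π} ∫_0^{π} ∫_0^{1} (9) · ρ^2 sin(φ) dρ dφ dθ.

Inner (ρ from 0 to 1): 3sin(φ).
Middle (φ from 0 to π): 6.
Outer (θ from 0 to 2π): 12π.

Therefore ∯_{∂V} F · n dS = 12π.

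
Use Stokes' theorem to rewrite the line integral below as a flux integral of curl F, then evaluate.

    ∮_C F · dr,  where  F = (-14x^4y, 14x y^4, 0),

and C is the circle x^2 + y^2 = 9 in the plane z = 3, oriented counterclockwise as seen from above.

Let S be the flat disk x^2 + y^2 ≤ 9 in the plane z = 3, with upward unit normal n̂ = ẑ. By Stokes' theorem,

    ∮_C F · dr = ∬_S (∇ × F) · n̂ dS = ∬_D (curl F)_z dA,

where D is the disk x^2 + y^2 ≤ 9.

Compute the curl of F = (-14x^4y, 14x y^4, 0):
    (∇ × F)_x = ∂F_z/∂y - ∂F_y/∂z = 0,
    (∇ × F)_y = ∂F_x/∂z - ∂F_z/∂x = 0,
    (∇ × F)_z = ∂F_y/∂x - ∂F_x/∂y = 14x^4 + 14y^4.

On z = 3, (curl F)_z = 14x^4 + 14y^4.

Convert to polar (x = r cos θ, y = r sin θ, dA = r dr dθ); the integrand becomes 14r^4(sin(θ)^4 + cos(θ)^4), so

    ∬_D (curl F)_z dA = ∫_0^{2π} ∫_0^{3} (14r^4(sin(θ)^4 + cos(θ)^4)) · r dr dθ.

Inner (r from 0 to 3): 1701sin(θ)^4 + 1701cos(θ)^4.
Outer (θ from 0 to 2π): 5103π/2.

Therefore ∮_C F · dr = 5103π/2.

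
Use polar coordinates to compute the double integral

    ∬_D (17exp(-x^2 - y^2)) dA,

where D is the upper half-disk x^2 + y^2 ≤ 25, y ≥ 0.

The region D is 0 ≤ r ≤ 5, 0 ≤ θ ≤ π in polar coordinates, where x = r cos(θ), y = r sin(θ), and dA = r dr dθ.

Under the substitution, the integrand becomes 17exp(-r^2), so

    ∬_D (17exp(-x^2 - y^2)) dA = ∫_{0}^{π} ∫_{0}^{5} (17exp(-r^2)) · r dr dθ.

Inner integral (in r): ∫_{0}^{5} (17exp(-r^2)) · r dr = 17/2 - 17exp(-25)/2.

Outer integral (in θ): ∫_{0}^{π} (17/2 - 17exp(-25)/2) dθ = -17π (1 - exp(25))exp(-25)/2.

Therefore ∬_D (17exp(-x^2 - y^2)) dA = -17π (1 - exp(25))exp(-25)/2.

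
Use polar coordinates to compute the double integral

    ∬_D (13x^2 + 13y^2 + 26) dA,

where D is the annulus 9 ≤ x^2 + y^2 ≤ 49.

The region D is 3 ≤ r ≤ 7, 0 ≤ θ ≤ 2π in polar coordinates, where x = r cos(θ), y = r sin(θ), and dA = r dr dθ.

Under the substitution, the integrand becomes 13r^2 + 26, so

    ∬_D (13x^2 + 13y^2 + 26) dA = ∫_{0}^{2π} ∫_{3}^{7} (13r^2 + 26) · r dr dθ.

Inner integral (in r): ∫_{3}^{7} (13r^2 + 26) · r dr = 8060.

Outer integral (in θ): ∫_{0}^{2π} (8060) dθ = 16120π.

Therefore ∬_D (13x^2 + 13y^2 + 26) dA = 16120π.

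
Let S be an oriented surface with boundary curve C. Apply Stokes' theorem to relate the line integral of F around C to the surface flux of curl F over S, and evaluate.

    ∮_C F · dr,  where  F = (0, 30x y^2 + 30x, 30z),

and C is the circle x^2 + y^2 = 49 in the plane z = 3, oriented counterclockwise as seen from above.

Let S be the flat disk x^2 + y^2 ≤ 49 in the plane z = 3, with upward unit normal n̂ = ẑ. By Stokes' theorem,

    ∮_C F · dr = ∬_S (∇ × F) · n̂ dS = ∬_D (curl F)_z dA,

where D is the disk x^2 + y^2 ≤ 49.

Compute the curl of F = (0, 30x y^2 + 30x, 30z):
    (∇ × F)_x = ∂F_z/∂y - ∂F_y/∂z = 0,
    (∇ × F)_y = ∂F_x/∂z - ∂F_z/∂x = 0,
    (∇ × F)_z = ∂F_y/∂x - ∂F_x/∂y = 30y^2 + 30.

On z = 3, (curl F)_z = 30y^2 + 30.

Convert to polar (x = r cos θ, y = r sin θ, dA = r dr dθ); the integrand becomes 30r^2sin(θ)^2 + 30, so

    ∬_D (curl F)_z dA = ∫_0^{2π} ∫_0^{7} (30r^2sin(θ)^2 + 30) · r dr dθ.

Inner (r from 0 to 7): 36015sin(θ)^2/2 + 735.
Outer (θ from 0 to 2π): 38955π/2.

Therefore ∮_C F · dr = 38955π/2.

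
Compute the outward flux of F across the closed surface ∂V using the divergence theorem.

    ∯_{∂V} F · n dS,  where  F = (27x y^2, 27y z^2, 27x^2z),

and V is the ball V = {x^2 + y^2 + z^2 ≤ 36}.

By the divergence theorem,

    ∯_{∂V} F · n dS = ∭_V (∇ · F) dV.

Compute the divergence:
    ∇ · F = ∂F_x/∂x + ∂F_y/∂y + ∂F_z/∂z = 27y^2 + 27z^2 + 27x^2 = 27x^2 + 27y^2 + 27z^2.

In spherical coordinates, x = ρ sin(φ) cos(θ), y = ρ sin(φ) sin(θ), z = ρ cos(φ), dV = ρ^2 sin(φ) dρ dφ dθ, with 0 ≤ ρ ≤ 6, 0 ≤ φ ≤ π, 0 ≤ θ ≤ 2π.

The integrand, after substitution and multiplying by the volume element, becomes (27ρ^2) · ρ^2 sin(φ), so

    ∭_V (∇·F) dV = ∫_0^{2π} ∫_0^{π} ∫_0^{6} (27ρ^2) · ρ^2 sin(φ) dρ dφ dθ.

Inner (ρ from 0 to 6): 209952sin(φ)/5.
Middle (φ from 0 to π): 419904/5.
Outer (θ from 0 to 2π): 839808π/5.

Therefore ∯_{∂V} F · n dS = 839808π/5.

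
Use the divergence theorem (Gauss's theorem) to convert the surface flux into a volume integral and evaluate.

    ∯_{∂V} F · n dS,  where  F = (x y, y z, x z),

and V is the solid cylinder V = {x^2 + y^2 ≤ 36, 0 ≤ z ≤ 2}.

By the divergence theorem,

    ∯_{∂V} F · n dS = ∭_V (∇ · F) dV.

Compute the divergence:
    ∇ · F = ∂F_x/∂x + ∂F_y/∂y + ∂F_z/∂z = y + z + x = x + y + z.

In cylindrical coordinates, x = r cos(θ), y = r sin(θ), z = z, dV = r dr dθ dz, with 0 ≤ r ≤ 6, 0 ≤ θ ≤ 2π, 0 ≤ z ≤ 2.

The integrand, after substitution and multiplying by the volume element, becomes (sqrt(2)r sin(θ + π/4) + z) · r, so

    ∭_V (∇·F) dV = ∫_0^{2π} ∫_0^{6} ∫_0^{2} (sqrt(2)r sin(θ + π/4) + z) · r dz dr dθ.

Inner (z from 0 to 2): 2r (sqrt(2)r sin(θ + π/4) + 1).
Middle (r from 0 to 6): 144sqrt(2)sin(θ + π/4) + 36.
Outer (θ from 0 to 2π): 72π.

Therefore ∯_{∂V} F · n dS = 72π.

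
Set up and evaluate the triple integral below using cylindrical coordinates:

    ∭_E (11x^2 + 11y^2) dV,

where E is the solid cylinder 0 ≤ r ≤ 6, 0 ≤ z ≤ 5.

In cylindrical coordinates, x = r cos(θ), y = r sin(θ), z = z, and dV = r dr dθ dz.

The integrand becomes 11r^2, so

    ∭_E (11x^2 + 11y^2) dV = ∫_{0}^{2π} ∫_{0}^{6} ∫_{0}^{5} (11r^2) · r dz dr dθ.

Inner (z): 55r^3.
Middle (r from 0 to 6): 17820.
Outer (θ): 35640π.

Therefore the triple integral equals 35640π.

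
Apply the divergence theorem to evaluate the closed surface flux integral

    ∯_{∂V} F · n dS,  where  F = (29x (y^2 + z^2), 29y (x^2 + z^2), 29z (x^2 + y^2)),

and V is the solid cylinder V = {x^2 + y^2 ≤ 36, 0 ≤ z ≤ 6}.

By the divergence theorem,

    ∯_{∂V} F · n dS = ∭_V (∇ · F) dV.

Compute the divergence:
    ∇ · F = ∂F_x/∂x + ∂F_y/∂y + ∂F_z/∂z = 29y^2 + 29z^2 + 29x^2 + 29z^2 + 29x^2 + 29y^2 = 58x^2 + 58y^2 + 58z^2.

In cylindrical coordinates, x = r cos(θ), y = r sin(θ), z = z, dV = r dr dθ dz, with 0 ≤ r ≤ 6, 0 ≤ θ ≤ 2π, 0 ≤ z ≤ 6.

The integrand, after substitution and multiplying by the volume element, becomes (58r^2 + 58z^2) · r, so

    ∭_V (∇·F) dV = ∫_0^{2π} ∫_0^{6} ∫_0^{6} (58r^2 + 58z^2) · r dz dr dθ.

Inner (z from 0 to 6): 348r (r^2 + 12).
Middle (r from 0 to 6): 187920.
Outer (θ from 0 to 2π): 375840π.

Therefore ∯_{∂V} F · n dS = 375840π.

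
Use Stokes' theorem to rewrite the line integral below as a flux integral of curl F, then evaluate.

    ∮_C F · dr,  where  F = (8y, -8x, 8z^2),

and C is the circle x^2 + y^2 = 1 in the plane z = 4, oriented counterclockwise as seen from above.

Let S be the flat disk x^2 + y^2 ≤ 1 in the plane z = 4, with upward unit normal n̂ = ẑ. By Stokes' theorem,

    ∮_C F · dr = ∬_S (∇ × F) · n̂ dS = ∬_D (curl F)_z dA,

where D is the disk x^2 + y^2 ≤ 1.

Compute the curl of F = (8y, -8x, 8z^2):
    (∇ × F)_x = ∂F_z/∂y - ∂F_y/∂z = 0,
    (∇ × F)_y = ∂F_x/∂z - ∂F_z/∂x = 0,
    (∇ × F)_z = ∂F_y/∂x - ∂F_x/∂y = -16.

On z = 4, (curl F)_z = -16.

Convert to polar (x = r cos θ, y = r sin θ, dA = r dr dθ); the integrand becomes -16, so

    ∬_D (curl F)_z dA = ∫_0^{2π} ∫_0^{1} (-16) · r dr dθ.

Inner (r from 0 to 1): -8.
Outer (θ from 0 to 2π): -16π.

Therefore ∮_C F · dr = -16π.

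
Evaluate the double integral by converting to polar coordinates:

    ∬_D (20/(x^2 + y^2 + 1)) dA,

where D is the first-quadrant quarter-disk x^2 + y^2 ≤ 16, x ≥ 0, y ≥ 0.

The region D is 0 ≤ r ≤ 4, 0 ≤ θ ≤ π/2 in polar coordinates, where x = r cos(θ), y = r sin(θ), and dA = r dr dθ.

Under the substitution, the integrand becomes 20/(r^2 + 1), so

    ∬_D (20/(x^2 + y^2 + 1)) dA = ∫_{0}^{π/2} ∫_{0}^{4} (20/(r^2 + 1)) · r dr dθ.

Inner integral (in r): ∫_{0}^{4} (20/(r^2 + 1)) · r dr = log(2015993900449).

Outer integral (in θ): ∫_{0}^{π/2} (log(2015993900449)) dθ = 5π log(17).

Therefore ∬_D (20/(x^2 + y^2 + 1)) dA = 5π log(17).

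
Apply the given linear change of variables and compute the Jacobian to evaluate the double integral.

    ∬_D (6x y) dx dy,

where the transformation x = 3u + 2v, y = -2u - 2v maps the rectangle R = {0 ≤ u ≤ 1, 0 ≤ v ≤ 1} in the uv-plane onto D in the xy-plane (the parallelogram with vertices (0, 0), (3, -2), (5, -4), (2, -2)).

Compute the Jacobian determinant of (x, y) with respect to (u, v):

    ∂(x,y)/∂(u,v) = | 3  2 | = (3)(-2) - (2)(-2) = -2.
                   | -2  -2 |

Its absolute value is |J| = 2 (the area scaling factor).

Substituting x = 3u + 2v, y = -2u - 2v into the integrand,

    6x y → -36u^2 - 60u v - 24v^2,

so the integral becomes

    ∬_R (-36u^2 - 60u v - 24v^2) · |J| du dv = ∫_0^1 ∫_0^1 (-72u^2 - 120u v - 48v^2) dv du.

Inner (v): -72u^2 - 60u - 16.
Outer (u): -70.

Therefore ∬_D (6x y) dx dy = -70.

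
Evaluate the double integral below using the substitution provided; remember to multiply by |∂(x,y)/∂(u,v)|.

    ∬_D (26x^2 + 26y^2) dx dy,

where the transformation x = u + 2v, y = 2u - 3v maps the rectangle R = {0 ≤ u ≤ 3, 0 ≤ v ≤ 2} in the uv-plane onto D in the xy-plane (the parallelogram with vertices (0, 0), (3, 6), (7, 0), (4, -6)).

Compute the Jacobian determinant of (x, y) with respect to (u, v):

    ∂(x,y)/∂(u,v) = | 1  2 | = (1)(-3) - (2)(2) = -7.
                   | 2  -3 |

Its absolute value is |J| = 7 (the area scaling factor).

Substituting x = u + 2v, y = 2u - 3v into the integrand,

    26x^2 + 26y^2 → 130u^2 - 208u v + 338v^2,

so the integral becomes

    ∬_R (130u^2 - 208u v + 338v^2) · |J| du dv = ∫_0^3 ∫_0^2 (910u^2 - 1456u v + 2366v^2) dv du.

Inner (v): 1820u^2 - 2912u + 18928/3.
Outer (u): 22204.

Therefore ∬_D (26x^2 + 26y^2) dx dy = 22204.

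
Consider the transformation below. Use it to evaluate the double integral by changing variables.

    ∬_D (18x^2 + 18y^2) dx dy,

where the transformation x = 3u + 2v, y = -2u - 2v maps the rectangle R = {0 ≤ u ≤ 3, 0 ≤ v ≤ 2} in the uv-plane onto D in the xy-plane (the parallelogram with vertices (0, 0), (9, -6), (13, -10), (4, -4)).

Compute the Jacobian determinant of (x, y) with respect to (u, v):

    ∂(x,y)/∂(u,v) = | 3  2 | = (3)(-2) - (2)(-2) = -2.
                   | -2  -2 |

Its absolute value is |J| = 2 (the area scaling factor).

Substituting x = 3u + 2v, y = -2u - 2v into the integrand,

    18x^2 + 18y^2 → 234u^2 + 360u v + 144v^2,

so the integral becomes

    ∬_R (234u^2 + 360u v + 144v^2) · |J| du dv = ∫_0^3 ∫_0^2 (468u^2 + 720u v + 288v^2) dv du.

Inner (v): 936u^2 + 1440u + 768.
Outer (u): 17208.

Therefore ∬_D (18x^2 + 18y^2) dx dy = 17208.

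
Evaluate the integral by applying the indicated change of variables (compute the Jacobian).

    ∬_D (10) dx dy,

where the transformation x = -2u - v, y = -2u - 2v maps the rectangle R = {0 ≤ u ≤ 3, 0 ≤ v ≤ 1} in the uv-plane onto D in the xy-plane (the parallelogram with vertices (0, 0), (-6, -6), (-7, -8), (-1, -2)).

Compute the Jacobian determinant of (x, y) with respect to (u, v):

    ∂(x,y)/∂(u,v) = | -2  -1 | = (-2)(-2) - (-1)(-2) = 2.
                   | -2  -2 |

Its absolute value is |J| = 2 (the area scaling factor).

Substituting x = -2u - v, y = -2u - 2v into the integrand,

    10 → 10,

so the integral becomes

    ∬_R (10) · |J| du dv = ∫_0^3 ∫_0^1 (20) dv du.

Inner (v): 20.
Outer (u): 60.

Therefore ∬_D (10) dx dy = 60.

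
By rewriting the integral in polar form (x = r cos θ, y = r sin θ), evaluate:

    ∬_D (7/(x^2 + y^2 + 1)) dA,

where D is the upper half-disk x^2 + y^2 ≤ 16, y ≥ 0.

The region D is 0 ≤ r ≤ 4, 0 ≤ θ ≤ π in polar coordinates, where x = r cos(θ), y = r sin(θ), and dA = r dr dθ.

Under the substitution, the integrand becomes 7/(r^2 + 1), so

    ∬_D (7/(x^2 + y^2 + 1)) dA = ∫_{0}^{π} ∫_{0}^{4} (7/(r^2 + 1)) · r dr dθ.

Inner integral (in r): ∫_{0}^{4} (7/(r^2 + 1)) · r dr = 7log(17)/2.

Outer integral (in θ): ∫_{0}^{π} (7log(17)/2) dθ = 7π log(17)/2.

Therefore ∬_D (7/(x^2 + y^2 + 1)) dA = 7π log(17)/2.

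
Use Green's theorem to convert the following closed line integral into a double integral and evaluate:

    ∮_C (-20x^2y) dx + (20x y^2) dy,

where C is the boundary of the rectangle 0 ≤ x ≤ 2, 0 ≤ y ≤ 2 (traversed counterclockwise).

Green's theorem converts the closed line integral into a double integral over the enclosed region D:

    ∮_C P dx + Q dy = ∬_D (∂Q/∂x - ∂P/∂y) dA.

Here P = -20x^2y, Q = 20x y^2, so

    ∂Q/∂x = 20y^2,    ∂P/∂y = -20x^2,
    ∂Q/∂x - ∂P/∂y = 20x^2 + 20y^2.

D is the region 0 ≤ x ≤ 2, 0 ≤ y ≤ 2. Evaluating the double integral:

    ∬_D (20x^2 + 20y^2) dA = ∫_0^{2} ∫_0^{2} (20x^2 + 20y^2) dy dx.

Inner (y from 0 to 2): 40x^2 + 160/3.
Outer (x from 0 to 2): 640/3.

Therefore ∮_C P dx + Q dy = 640/3.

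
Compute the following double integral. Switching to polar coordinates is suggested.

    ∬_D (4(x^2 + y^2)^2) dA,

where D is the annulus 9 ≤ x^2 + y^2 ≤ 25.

The region D is 3 ≤ r ≤ 5, 0 ≤ θ ≤ 2π in polar coordinates, where x = r cos(θ), y = r sin(θ), and dA = r dr dθ.

Under the substitution, the integrand becomes 4r^4, so

    ∬_D (4(x^2 + y^2)^2) dA = ∫_{0}^{2π} ∫_{3}^{5} (4r^4) · r dr dθ.

Inner integral (in r): ∫_{3}^{5} (4r^4) · r dr = 29792/3.

Outer integral (in θ): ∫_{0}^{2π} (29792/3) dθ = 59584π/3.

Therefore ∬_D (4(x^2 + y^2)^2) dA = 59584π/3.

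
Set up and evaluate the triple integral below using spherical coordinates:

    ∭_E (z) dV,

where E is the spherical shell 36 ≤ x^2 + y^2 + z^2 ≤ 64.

In spherical coordinates, x = ρ sin(φ) cos(θ), y = ρ sin(φ) sin(θ), z = ρ cos(φ), and dV = ρ^2 sin(φ) dρ dφ dθ.

The integrand becomes ρ cos(φ), so

    ∭_E (z) dV = ∫_{0}^{2π} ∫_{0}^{π} ∫_{6}^{8} (ρ cos(φ)) · ρ^2 sin(φ) dρ dφ dθ.

Inner (ρ): 350sin(2φ).
Middle (φ): 0.
Outer (θ): 0.

Therefore the triple integral equals 0.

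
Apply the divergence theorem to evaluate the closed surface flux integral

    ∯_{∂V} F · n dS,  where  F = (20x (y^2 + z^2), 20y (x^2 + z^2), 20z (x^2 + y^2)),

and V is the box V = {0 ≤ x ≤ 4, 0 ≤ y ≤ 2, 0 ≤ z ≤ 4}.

By the divergence theorem,

    ∯_{∂V} F · n dS = ∭_V (∇ · F) dV.

Compute the divergence:
    ∇ · F = ∂F_x/∂x + ∂F_y/∂y + ∂F_z/∂z = 20y^2 + 20z^2 + 20x^2 + 20z^2 + 20x^2 + 20y^2 = 40x^2 + 40y^2 + 40z^2.

V is a rectangular box, so dV = dx dy dz with 0 ≤ x ≤ 4, 0 ≤ y ≤ 2, 0 ≤ z ≤ 4.

Integrate (40x^2 + 40y^2 + 40z^2) over V as an iterated integral:

    ∭_V (∇·F) dV = ∫_0^{4} ∫_0^{2} ∫_0^{4} (40x^2 + 40y^2 + 40z^2) dz dy dx.

Inner (z from 0 to 4): 160x^2 + 160y^2 + 2560/3.
Middle (y from 0 to 2): 320x^2 + 6400/3.
Outer (x from 0 to 4): 15360.

Therefore ∯_{∂V} F · n dS = 15360.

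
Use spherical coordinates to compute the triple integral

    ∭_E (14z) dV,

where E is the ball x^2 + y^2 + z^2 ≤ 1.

In spherical coordinates, x = ρ sin(φ) cos(θ), y = ρ sin(φ) sin(θ), z = ρ cos(φ), and dV = ρ^2 sin(φ) dρ dφ dθ.

The integrand becomes 14ρ cos(φ), so

    ∭_E (14z) dV = ∫_{0}^{2π} ∫_{0}^{π} ∫_{0}^{1} (14ρ cos(φ)) · ρ^2 sin(φ) dρ dφ dθ.

Inner (ρ): 7sin(2φ)/4.
Middle (φ): 0.
Outer (θ): 0.

Therefore the triple integral equals 0.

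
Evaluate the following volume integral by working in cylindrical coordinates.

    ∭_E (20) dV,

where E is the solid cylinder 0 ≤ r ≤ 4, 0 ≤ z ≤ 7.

In cylindrical coordinates, x = r cos(θ), y = r sin(θ), z = z, and dV = r dr dθ dz.

The integrand becomes 20, so

    ∭_E (20) dV = ∫_{0}^{2π} ∫_{0}^{4} ∫_{0}^{7} (20) · r dz dr dθ.

Inner (z): 140r.
Middle (r from 0 to 4): 1120.
Outer (θ): 2240π.

Therefore the triple integral equals 2240π.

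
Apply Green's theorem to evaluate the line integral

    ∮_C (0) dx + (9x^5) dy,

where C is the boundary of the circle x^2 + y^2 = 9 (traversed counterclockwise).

Green's theorem converts the closed line integral into a double integral over the enclosed region D:

    ∮_C P dx + Q dy = ∬_D (∂Q/∂x - ∂P/∂y) dA.

Here P = 0, Q = 9x^5, so

    ∂Q/∂x = 45x^4,    ∂P/∂y = 0,
    ∂Q/∂x - ∂P/∂y = 45x^4.

D is the region x^2 + y^2 ≤ 9. Evaluating the double integral:

In polar coordinates (x = r cos θ, y = r sin θ, dA = r dr dθ) the integrand becomes 45r^4cos(θ)^4, so

    ∬_D (45x^4) dA = ∫_0^{2π} ∫_0^{3} (45r^4cos(θ)^4) · r dr dθ.

Inner (r from 0 to 3): 10935cos(θ)^4/2.
Outer (θ from 0 to 2π): 32805π/8.

Therefore ∮_C P dx + Q dy = 32805π/8.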